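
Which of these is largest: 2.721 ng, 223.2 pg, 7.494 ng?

7.494 ng

2.721 ng = 0.000000002721 g
223.2 pg = 0.0000000002232 g
7.494 ng = 0.000000007494 g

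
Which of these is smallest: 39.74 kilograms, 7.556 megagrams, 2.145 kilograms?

39.74 kilograms = 39740 grams
7.556 megagrams = 7556000 grams
2.145 kilograms = 2145 grams

2.145 kilograms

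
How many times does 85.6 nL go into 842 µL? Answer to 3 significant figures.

(842e-6) / (85.6e-9) = 9.836e3

9840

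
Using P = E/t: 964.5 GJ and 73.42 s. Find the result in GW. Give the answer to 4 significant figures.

(964.5 × 10^9) / (73.42) = 13.1367 × 10^9 W

13.14 GW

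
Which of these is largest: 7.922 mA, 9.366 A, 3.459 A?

9.366 A

7.922 mA = 0.007922 A
9.366 A = 9.366 A
3.459 A = 3.459 A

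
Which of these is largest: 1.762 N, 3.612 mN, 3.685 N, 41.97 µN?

1.762 N = 1.762 N
3.612 mN = 0.003612 N
3.685 N = 3.685 N
41.97 µN = 0.00004197 N

3.685 N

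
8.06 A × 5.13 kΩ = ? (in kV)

41.3478 kV

8.06 × 5.13 × 10³ = 41.3478 × 10³ V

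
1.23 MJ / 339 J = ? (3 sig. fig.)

3630

(1.23 × 10⁶) / (339) = 0.003628 × 10⁶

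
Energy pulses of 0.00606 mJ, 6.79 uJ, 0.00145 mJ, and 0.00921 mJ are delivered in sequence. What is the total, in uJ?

In uJ:
  0.00606 mJ = 0.00606 × 10³ uJ = 6.06
  6.79 uJ → 6.79
  0.00145 mJ = 0.00145 × 10³ uJ = 1.45
  0.00921 mJ = 0.00921 × 10³ uJ = 9.21
Sum: 6.06 + 6.79 + 1.45 + 9.21 = 23.51

23.51 uJ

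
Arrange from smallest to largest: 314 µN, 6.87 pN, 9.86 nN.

314 µN = 0.000314 N
6.87 pN = 0.00000000000687 N
9.86 nN = 0.00000000986 N

6.87 pN < 9.86 nN < 314 µN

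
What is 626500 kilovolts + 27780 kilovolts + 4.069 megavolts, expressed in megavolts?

658.349 megavolts

In megavolts:
  626500 kilovolts = 626500 × 10^-3 megavolts = 626.5
  27780 kilovolts = 27780 × 10^-3 megavolts = 27.78
  4.069 megavolts → 4.069
Sum: 626.5 + 27.78 + 4.069 = 658.349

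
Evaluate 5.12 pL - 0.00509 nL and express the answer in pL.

0.03 pL

In pL:
  5.12 pL → 5.12
  0.00509 nL = 0.00509 × 10³ pL = 5.09
Difference: 5.12 - 5.09 = 0.03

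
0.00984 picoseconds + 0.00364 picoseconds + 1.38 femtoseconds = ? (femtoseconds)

In femtoseconds:
  0.00984 picoseconds = 0.00984 × 10³ femtoseconds = 9.84
  0.00364 picoseconds = 0.00364 × 10³ femtoseconds = 3.64
  1.38 femtoseconds → 1.38
Sum: 9.84 + 3.64 + 1.38 = 14.86

14.86 femtoseconds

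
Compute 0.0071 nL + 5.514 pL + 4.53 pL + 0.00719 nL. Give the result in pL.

In pL:
  0.0071 nL = 0.0071 × 10^3 pL = 7.1
  5.514 pL → 5.514
  4.53 pL → 4.53
  0.00719 nL = 0.00719 × 10^3 pL = 7.19
Sum: 7.1 + 5.514 + 4.53 + 7.19 = 24.334

24.334 pL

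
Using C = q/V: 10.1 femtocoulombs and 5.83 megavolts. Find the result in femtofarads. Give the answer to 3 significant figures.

(10.1 × 10^-15) / (5.83 × 10^6) = 1.7324 × 10^-21 F

0.00000173 femtofarads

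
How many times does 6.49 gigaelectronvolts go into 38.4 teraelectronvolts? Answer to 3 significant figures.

(38.4 × 10^12) / (6.49 × 10^9) = 5.917 × 10^3

5920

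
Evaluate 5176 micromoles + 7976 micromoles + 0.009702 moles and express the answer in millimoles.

22.854 millimoles

In millimoles:
  5176 micromoles = 5176 × 10⁻³ millimoles = 5.176
  7976 micromoles = 7976 × 10⁻³ millimoles = 7.976
  0.009702 moles = 0.009702 × 10³ millimoles = 9.702
Sum: 5.176 + 7.976 + 9.702 = 22.854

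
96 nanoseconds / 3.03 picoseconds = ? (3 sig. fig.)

(96 × 10^-9) / (3.03 × 10^-12) = 31.68 × 10^3

31700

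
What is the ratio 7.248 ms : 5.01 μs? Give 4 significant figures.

(7.248 × 10⁻³) / (5.01 × 10⁻⁶) = 1.4467 × 10³

1447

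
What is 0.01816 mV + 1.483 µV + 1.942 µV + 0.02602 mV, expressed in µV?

47.605 µV

In µV:
  0.01816 mV = 0.01816 × 10^3 µV = 18.16
  1.483 µV → 1.483
  1.942 µV → 1.942
  0.02602 mV = 0.02602 × 10^3 µV = 26.02
Sum: 18.16 + 1.483 + 1.942 + 26.02 = 47.605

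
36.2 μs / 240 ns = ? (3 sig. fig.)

(36.2 × 10⁻⁶) / (240 × 10⁻⁹) = 0.1508 × 10³

151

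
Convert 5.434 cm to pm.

centi = 10^-2, pico = 10^-12; factor is 10^10.
5.434 × 10^10 = 54340000000

54340000000 pm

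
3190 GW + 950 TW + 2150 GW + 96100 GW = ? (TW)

In TW:
  3190 GW = 3190 × 10^-3 TW = 3.19
  950 TW → 950
  2150 GW = 2150 × 10^-3 TW = 2.15
  96100 GW = 96100 × 10^-3 TW = 96.1
Sum: 3.19 + 950 + 2.15 + 96.1 = 1051.44

1051.44 TW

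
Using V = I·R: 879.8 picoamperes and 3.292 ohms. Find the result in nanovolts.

2.8963016 nanovolts

879.8 × 10⁻¹² × 3.292 = 2896.3016 × 10⁻¹² V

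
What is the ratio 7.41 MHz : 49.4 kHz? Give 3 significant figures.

(7.41e6) / (49.4e3) = 0.15e3

150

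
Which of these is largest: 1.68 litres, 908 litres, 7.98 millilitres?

1.68 litres = 1.68 litres
908 litres = 908 litres
7.98 millilitres = 0.00798 litres

908 litres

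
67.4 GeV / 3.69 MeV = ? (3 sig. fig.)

(67.4 × 10^9) / (3.69 × 10^6) = 18.27 × 10^3

18300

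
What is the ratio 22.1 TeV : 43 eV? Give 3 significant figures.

(22.1 × 10¹²) / (43) = 0.514 × 10¹²

514000000000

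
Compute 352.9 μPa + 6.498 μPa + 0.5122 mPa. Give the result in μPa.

In μPa:
  352.9 μPa → 352.9
  6.498 μPa → 6.498
  0.5122 mPa = 0.5122e3 μPa = 512.2
Sum: 352.9 + 6.498 + 512.2 = 871.598

871.598 μPa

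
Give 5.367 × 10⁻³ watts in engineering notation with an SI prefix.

= 5.367 × 10⁻³ watts; 10⁻³ is milli.

5.367 milliwatts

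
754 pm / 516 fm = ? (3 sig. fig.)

(754e-12) / (516e-15) = 1.461e3

1460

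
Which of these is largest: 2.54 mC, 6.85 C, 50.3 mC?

2.54 mC = 0.00254 C
6.85 C = 6.85 C
50.3 mC = 0.0503 C

6.85 C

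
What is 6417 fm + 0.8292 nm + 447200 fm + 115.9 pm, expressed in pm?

1398.717 pm

In pm:
  6417 fm = 6417 × 10^-3 pm = 6.417
  0.8292 nm = 0.8292 × 10^3 pm = 829.2
  447200 fm = 447200 × 10^-3 pm = 447.2
  115.9 pm → 115.9
Sum: 6.417 + 829.2 + 447.2 + 115.9 = 1398.717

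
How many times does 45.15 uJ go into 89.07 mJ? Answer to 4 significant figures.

(89.07 × 10⁻³) / (45.15 × 10⁻⁶) = 1.9728 × 10³

1973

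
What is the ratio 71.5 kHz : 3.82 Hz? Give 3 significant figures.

18700

(71.5e3) / (3.82) = 18.72e3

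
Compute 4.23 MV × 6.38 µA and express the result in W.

4.23e6 × 6.38e-6 = 26.9874 W

26.9874 W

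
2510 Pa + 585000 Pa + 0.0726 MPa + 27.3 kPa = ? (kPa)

687.41 kPa

In kPa:
  2510 Pa = 2510e-3 kPa = 2.51
  585000 Pa = 585000e-3 kPa = 585
  0.0726 MPa = 0.0726e3 kPa = 72.6
  27.3 kPa → 27.3
Sum: 2.51 + 585 + 72.6 + 27.3 = 687.41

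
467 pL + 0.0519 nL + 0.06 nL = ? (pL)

In pL:
  467 pL → 467
  0.0519 nL = 0.0519e3 pL = 51.9
  0.06 nL = 0.06e3 pL = 60
Sum: 467 + 51.9 + 60 = 578.9

578.9 pL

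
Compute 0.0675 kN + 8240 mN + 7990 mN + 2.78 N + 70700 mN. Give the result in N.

157.21 N

In N:
  0.0675 kN = 0.0675e3 N = 67.5
  8240 mN = 8240e-3 N = 8.24
  7990 mN = 7990e-3 N = 7.99
  2.78 N → 2.78
  70700 mN = 70700e-3 N = 70.7
Sum: 67.5 + 8.24 + 7.99 + 2.78 + 70.7 = 157.21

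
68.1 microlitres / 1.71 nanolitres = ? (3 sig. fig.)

39800

(68.1 × 10^-6) / (1.71 × 10^-9) = 39.82 × 10^3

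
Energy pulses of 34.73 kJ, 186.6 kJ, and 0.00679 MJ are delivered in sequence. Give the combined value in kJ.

228.12 kJ

In kJ:
  34.73 kJ → 34.73
  186.6 kJ → 186.6
  0.00679 MJ = 0.00679 × 10³ kJ = 6.79
Sum: 34.73 + 186.6 + 6.79 = 228.12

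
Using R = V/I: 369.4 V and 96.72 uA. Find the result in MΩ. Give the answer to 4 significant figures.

(369.4) / (96.72 × 10^-6) = 3.81927 × 10^6 Ω

3.819 MΩ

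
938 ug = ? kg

micro = 10⁻⁶, kilo = 10³; factor is 10⁻⁹.
938 × 10⁻⁹ = 0.000000938

0.000000938 kg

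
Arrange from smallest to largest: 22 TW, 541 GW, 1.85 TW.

541 GW < 1.85 TW < 22 TW

22 TW = 22000000000000 W
541 GW = 541000000000 W
1.85 TW = 1850000000000 W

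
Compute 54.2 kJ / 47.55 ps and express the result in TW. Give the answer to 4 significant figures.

1140 TW

(54.2e3) / (47.55e-12) = 1.13985e15 W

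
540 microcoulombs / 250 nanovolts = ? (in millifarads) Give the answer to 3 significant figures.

2160000 millifarads

(540 × 10^-6) / (250 × 10^-9) = 2.16 × 10^3 F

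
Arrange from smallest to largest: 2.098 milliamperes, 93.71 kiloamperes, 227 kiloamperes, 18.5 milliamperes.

2.098 milliamperes < 18.5 milliamperes < 93.71 kiloamperes < 227 kiloamperes

2.098 milliamperes = 0.002098 amperes
93.71 kiloamperes = 93710 amperes
227 kiloamperes = 227000 amperes
18.5 milliamperes = 0.0185 amperes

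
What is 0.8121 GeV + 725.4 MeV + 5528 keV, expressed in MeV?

In MeV:
  0.8121 GeV = 0.8121e3 MeV = 812.1
  725.4 MeV → 725.4
  5528 keV = 5528e-3 MeV = 5.528
Sum: 812.1 + 725.4 + 5.528 = 1543.028

1543.028 MeV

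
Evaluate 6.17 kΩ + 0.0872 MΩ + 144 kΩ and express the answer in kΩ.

237.37 kΩ

In kΩ:
  6.17 kΩ → 6.17
  0.0872 MΩ = 0.0872 × 10³ kΩ = 87.2
  144 kΩ → 144
Sum: 6.17 + 87.2 + 144 = 237.37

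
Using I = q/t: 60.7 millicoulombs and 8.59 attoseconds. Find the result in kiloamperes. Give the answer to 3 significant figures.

(60.7 × 10^-3) / (8.59 × 10^-18) = 7.0664 × 10^15 A

7070000000000 kiloamperes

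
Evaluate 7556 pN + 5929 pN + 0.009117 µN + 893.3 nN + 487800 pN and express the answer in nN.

1403.702 nN

In nN:
  7556 pN = 7556 × 10⁻³ nN = 7.556
  5929 pN = 5929 × 10⁻³ nN = 5.929
  0.009117 µN = 0.009117 × 10³ nN = 9.117
  893.3 nN → 893.3
  487800 pN = 487800 × 10⁻³ nN = 487.8
Sum: 7.556 + 5.929 + 9.117 + 893.3 + 487.8 = 1403.702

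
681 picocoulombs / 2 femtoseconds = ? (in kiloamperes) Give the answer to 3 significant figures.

340 kiloamperes

(681 × 10^-12) / (2 × 10^-15) = 340.5 × 10^3 A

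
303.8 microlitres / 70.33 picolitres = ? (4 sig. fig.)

4320000

(303.8e-6) / (70.33e-12) = 4.3196e6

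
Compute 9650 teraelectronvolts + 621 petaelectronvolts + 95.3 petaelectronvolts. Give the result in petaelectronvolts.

In petaelectronvolts:
  9650 teraelectronvolts = 9650 × 10⁻³ petaelectronvolts = 9.65
  621 petaelectronvolts → 621
  95.3 petaelectronvolts → 95.3
Sum: 9.65 + 621 + 95.3 = 725.95

725.95 petaelectronvolts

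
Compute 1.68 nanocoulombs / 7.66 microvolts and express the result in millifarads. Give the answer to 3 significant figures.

(1.68 × 10⁻⁹) / (7.66 × 10⁻⁶) = 0.21932 × 10⁻³ F

0.219 millifarads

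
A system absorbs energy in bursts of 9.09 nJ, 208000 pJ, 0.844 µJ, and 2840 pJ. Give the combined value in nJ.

1063.93 nJ

In nJ:
  9.09 nJ → 9.09
  208000 pJ = 208000e-3 nJ = 208
  0.844 µJ = 0.844e3 nJ = 844
  2840 pJ = 2840e-3 nJ = 2.84
Sum: 9.09 + 208 + 844 + 2.84 = 1063.93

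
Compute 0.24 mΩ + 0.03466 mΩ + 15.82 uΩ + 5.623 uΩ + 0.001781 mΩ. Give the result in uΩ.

297.884 uΩ

In uΩ:
  0.24 mΩ = 0.24 × 10³ uΩ = 240
  0.03466 mΩ = 0.03466 × 10³ uΩ = 34.66
  15.82 uΩ → 15.82
  5.623 uΩ → 5.623
  0.001781 mΩ = 0.001781 × 10³ uΩ = 1.781
Sum: 240 + 34.66 + 15.82 + 5.623 + 1.781 = 297.884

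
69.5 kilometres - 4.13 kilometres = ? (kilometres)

In kilometres:
  69.5 kilometres → 69.5
  4.13 kilometres → 4.13
Difference: 69.5 - 4.13 = 65.37

65.37 kilometres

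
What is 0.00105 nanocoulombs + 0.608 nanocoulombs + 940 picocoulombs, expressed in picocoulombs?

In picocoulombs:
  0.00105 nanocoulombs = 0.00105 × 10^3 picocoulombs = 1.05
  0.608 nanocoulombs = 0.608 × 10^3 picocoulombs = 608
  940 picocoulombs → 940
Sum: 1.05 + 608 + 940 = 1549.05

1549.05 picocoulombs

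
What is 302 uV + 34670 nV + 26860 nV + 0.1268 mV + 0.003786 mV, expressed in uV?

In uV:
  302 uV → 302
  34670 nV = 34670e-3 uV = 34.67
  26860 nV = 26860e-3 uV = 26.86
  0.1268 mV = 0.1268e3 uV = 126.8
  0.003786 mV = 0.003786e3 uV = 3.786
Sum: 302 + 34.67 + 26.86 + 126.8 + 3.786 = 494.116

494.116 uV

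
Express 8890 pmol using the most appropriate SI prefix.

= 8.89 × 10⁻⁹ mol; 10⁻⁹ is nano.

8.89 nmol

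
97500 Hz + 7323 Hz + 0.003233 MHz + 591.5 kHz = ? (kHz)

699.556 kHz

In kHz:
  97500 Hz = 97500 × 10^-3 kHz = 97.5
  7323 Hz = 7323 × 10^-3 kHz = 7.323
  0.003233 MHz = 0.003233 × 10^3 kHz = 3.233
  591.5 kHz → 591.5
Sum: 97.5 + 7.323 + 3.233 + 591.5 = 699.556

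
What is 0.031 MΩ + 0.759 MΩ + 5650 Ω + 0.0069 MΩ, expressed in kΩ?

802.55 kΩ

In kΩ:
  0.031 MΩ = 0.031e3 kΩ = 31
  0.759 MΩ = 0.759e3 kΩ = 759
  5650 Ω = 5650e-3 kΩ = 5.65
  0.0069 MΩ = 0.0069e3 kΩ = 6.9
Sum: 31 + 759 + 5.65 + 6.9 = 802.55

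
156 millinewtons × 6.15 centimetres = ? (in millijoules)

9.594 millijoules

156e-3 × 6.15e-2 = 959.4e-5 J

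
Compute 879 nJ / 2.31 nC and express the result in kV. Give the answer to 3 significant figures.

(879e-9) / (2.31e-9) = 380.52 V

0.381 kV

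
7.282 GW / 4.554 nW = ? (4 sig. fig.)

1599000000000000000

(7.282e9) / (4.554e-9) = 1.599e18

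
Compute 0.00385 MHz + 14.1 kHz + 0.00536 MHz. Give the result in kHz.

In kHz:
  0.00385 MHz = 0.00385 × 10^3 kHz = 3.85
  14.1 kHz → 14.1
  0.00536 MHz = 0.00536 × 10^3 kHz = 5.36
Sum: 3.85 + 14.1 + 5.36 = 23.31

23.31 kHz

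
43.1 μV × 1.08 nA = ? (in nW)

0.000046548 nW

43.1 × 10⁻⁶ × 1.08 × 10⁻⁹ = 46.548 × 10⁻¹⁵ W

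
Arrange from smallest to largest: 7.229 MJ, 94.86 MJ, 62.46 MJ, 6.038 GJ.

7.229 MJ = 7229000 J
94.86 MJ = 94860000 J
62.46 MJ = 62460000 J
6.038 GJ = 6038000000 J

7.229 MJ < 62.46 MJ < 94.86 MJ < 6.038 GJ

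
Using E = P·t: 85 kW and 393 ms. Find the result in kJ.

85e3 × 393e-3 = 33405 J

33.405 kJ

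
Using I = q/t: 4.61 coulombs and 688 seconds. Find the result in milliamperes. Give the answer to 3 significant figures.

(4.61) / (688) = 0.0067006 A

6.70 milliamperes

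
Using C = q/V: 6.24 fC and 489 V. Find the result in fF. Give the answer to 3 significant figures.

(6.24e-15) / (489) = 0.012761e-15 F

0.0128 fF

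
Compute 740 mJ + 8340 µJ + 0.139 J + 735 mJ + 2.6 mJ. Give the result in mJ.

In mJ:
  740 mJ → 740
  8340 µJ = 8340 × 10⁻³ mJ = 8.34
  0.139 J = 0.139 × 10³ mJ = 139
  735 mJ → 735
  2.6 mJ → 2.6
Sum: 740 + 8.34 + 139 + 735 + 2.6 = 1624.94

1624.94 mJ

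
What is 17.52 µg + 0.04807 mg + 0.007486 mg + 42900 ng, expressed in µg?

115.976 µg

In µg:
  17.52 µg → 17.52
  0.04807 mg = 0.04807 × 10^3 µg = 48.07
  0.007486 mg = 0.007486 × 10^3 µg = 7.486
  42900 ng = 42900 × 10^-3 µg = 42.9
Sum: 17.52 + 48.07 + 7.486 + 42.9 = 115.976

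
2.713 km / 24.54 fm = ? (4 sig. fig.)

(2.713e3) / (24.54e-15) = 0.11055e18

110600000000000000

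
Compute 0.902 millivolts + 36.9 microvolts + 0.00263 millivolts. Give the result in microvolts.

In microvolts:
  0.902 millivolts = 0.902e3 microvolts = 902
  36.9 microvolts → 36.9
  0.00263 millivolts = 0.00263e3 microvolts = 2.63
Sum: 902 + 36.9 + 2.63 = 941.53

941.53 microvolts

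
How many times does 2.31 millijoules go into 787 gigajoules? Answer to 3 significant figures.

(787 × 10⁹) / (2.31 × 10⁻³) = 340.7 × 10¹²

341000000000000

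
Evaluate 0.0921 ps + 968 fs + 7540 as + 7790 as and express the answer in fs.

1075.43 fs

In fs:
  0.0921 ps = 0.0921 × 10³ fs = 92.1
  968 fs → 968
  7540 as = 7540 × 10⁻³ fs = 7.54
  7790 as = 7790 × 10⁻³ fs = 7.79
Sum: 92.1 + 968 + 7.54 + 7.79 = 1075.43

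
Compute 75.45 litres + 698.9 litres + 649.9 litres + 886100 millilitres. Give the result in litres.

2310.35 litres

In litres:
  75.45 litres → 75.45
  698.9 litres → 698.9
  649.9 litres → 649.9
  886100 millilitres = 886100 × 10⁻³ litres = 886.1
Sum: 75.45 + 698.9 + 649.9 + 886.1 = 2310.35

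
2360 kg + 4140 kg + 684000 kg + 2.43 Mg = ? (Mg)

692.93 Mg

In Mg:
  2360 kg = 2360 × 10^-3 Mg = 2.36
  4140 kg = 4140 × 10^-3 Mg = 4.14
  684000 kg = 684000 × 10^-3 Mg = 684
  2.43 Mg → 2.43
Sum: 2.36 + 4.14 + 684 + 2.43 = 692.93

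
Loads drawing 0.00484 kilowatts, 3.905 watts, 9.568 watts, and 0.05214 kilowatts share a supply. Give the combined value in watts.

70.453 watts

In watts:
  0.00484 kilowatts = 0.00484e3 watts = 4.84
  3.905 watts → 3.905
  9.568 watts → 9.568
  0.05214 kilowatts = 0.05214e3 watts = 52.14
Sum: 4.84 + 3.905 + 9.568 + 52.14 = 70.453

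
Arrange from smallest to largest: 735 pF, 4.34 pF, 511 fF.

511 fF < 4.34 pF < 735 pF

735 pF = 0.000000000735 F
4.34 pF = 0.00000000000434 F
511 fF = 0.000000000000511 F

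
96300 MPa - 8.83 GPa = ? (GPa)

87.47 GPa

In GPa:
  96300 MPa = 96300e-3 GPa = 96.3
  8.83 GPa → 8.83
Difference: 96.3 - 8.83 = 87.47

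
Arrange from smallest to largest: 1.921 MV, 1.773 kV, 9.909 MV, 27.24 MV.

1.773 kV < 1.921 MV < 9.909 MV < 27.24 MV

1.921 MV = 1921000 V
1.773 kV = 1773 V
9.909 MV = 9909000 V
27.24 MV = 27240000 V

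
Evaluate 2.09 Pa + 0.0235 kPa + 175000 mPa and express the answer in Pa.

In Pa:
  2.09 Pa → 2.09
  0.0235 kPa = 0.0235 × 10^3 Pa = 23.5
  175000 mPa = 175000 × 10^-3 Pa = 175
Sum: 2.09 + 23.5 + 175 = 200.59

200.59 Pa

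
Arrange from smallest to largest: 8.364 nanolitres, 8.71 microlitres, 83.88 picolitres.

8.364 nanolitres = 0.000000008364 litres
8.71 microlitres = 0.00000871 litres
83.88 picolitres = 0.00000000008388 litres

83.88 picolitres < 8.364 nanolitres < 8.71 microlitres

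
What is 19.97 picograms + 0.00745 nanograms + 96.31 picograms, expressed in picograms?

In picograms:
  19.97 picograms → 19.97
  0.00745 nanograms = 0.00745 × 10³ picograms = 7.45
  96.31 picograms → 96.31
Sum: 19.97 + 7.45 + 96.31 = 123.73

123.73 picograms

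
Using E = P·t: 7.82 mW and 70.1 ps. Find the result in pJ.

7.82 × 10⁻³ × 70.1 × 10⁻¹² = 548.182 × 10⁻¹⁵ J

0.548182 pJ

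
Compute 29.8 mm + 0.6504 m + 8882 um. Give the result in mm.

In mm:
  29.8 mm → 29.8
  0.6504 m = 0.6504 × 10^3 mm = 650.4
  8882 um = 8882 × 10^-3 mm = 8.882
Sum: 29.8 + 650.4 + 8.882 = 689.082

689.082 mm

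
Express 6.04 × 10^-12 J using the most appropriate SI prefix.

6.04 pJ

= 6.04 × 10^-12 J; 10^-12 is pico.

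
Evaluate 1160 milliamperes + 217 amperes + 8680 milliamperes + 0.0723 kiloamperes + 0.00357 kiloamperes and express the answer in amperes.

In amperes:
  1160 milliamperes = 1160 × 10⁻³ amperes = 1.16
  217 amperes → 217
  8680 milliamperes = 8680 × 10⁻³ amperes = 8.68
  0.0723 kiloamperes = 0.0723 × 10³ amperes = 72.3
  0.00357 kiloamperes = 0.00357 × 10³ amperes = 3.57
Sum: 1.16 + 217 + 8.68 + 72.3 + 3.57 = 302.71

302.71 amperes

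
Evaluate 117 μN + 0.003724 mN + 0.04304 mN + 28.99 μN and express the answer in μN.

192.754 μN

In μN:
  117 μN → 117
  0.003724 mN = 0.003724 × 10³ μN = 3.724
  0.04304 mN = 0.04304 × 10³ μN = 43.04
  28.99 μN → 28.99
Sum: 117 + 3.724 + 43.04 + 28.99 = 192.754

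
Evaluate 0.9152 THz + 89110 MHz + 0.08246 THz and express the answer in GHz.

1086.77 GHz

In GHz:
  0.9152 THz = 0.9152 × 10^3 GHz = 915.2
  89110 MHz = 89110 × 10^-3 GHz = 89.11
  0.08246 THz = 0.08246 × 10^3 GHz = 82.46
Sum: 915.2 + 89.11 + 82.46 = 1086.77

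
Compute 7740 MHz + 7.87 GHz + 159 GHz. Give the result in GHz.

174.61 GHz

In GHz:
  7740 MHz = 7740 × 10⁻³ GHz = 7.74
  7.87 GHz → 7.87
  159 GHz → 159
Sum: 7.74 + 7.87 + 159 = 174.61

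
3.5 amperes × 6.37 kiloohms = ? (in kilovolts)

3.5 × 6.37 × 10^3 = 22.295 × 10^3 V

22.295 kilovolts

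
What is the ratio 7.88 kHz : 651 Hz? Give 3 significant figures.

(7.88 × 10³) / (651) = 0.0121 × 10³

12.1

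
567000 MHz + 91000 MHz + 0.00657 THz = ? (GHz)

664.57 GHz

In GHz:
  567000 MHz = 567000 × 10⁻³ GHz = 567
  91000 MHz = 91000 × 10⁻³ GHz = 91
  0.00657 THz = 0.00657 × 10³ GHz = 6.57
Sum: 567 + 91 + 6.57 = 664.57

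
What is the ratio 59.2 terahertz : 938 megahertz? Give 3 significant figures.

63100

(59.2e12) / (938e6) = 0.06311e6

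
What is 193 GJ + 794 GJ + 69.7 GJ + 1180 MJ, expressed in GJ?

1057.88 GJ

In GJ:
  193 GJ → 193
  794 GJ → 794
  69.7 GJ → 69.7
  1180 MJ = 1180e-3 GJ = 1.18
Sum: 193 + 794 + 69.7 + 1.18 = 1057.88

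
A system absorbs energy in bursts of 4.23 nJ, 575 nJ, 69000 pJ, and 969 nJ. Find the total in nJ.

1617.23 nJ

In nJ:
  4.23 nJ → 4.23
  575 nJ → 575
  69000 pJ = 69000 × 10^-3 nJ = 69
  969 nJ → 969
Sum: 4.23 + 575 + 69 + 969 = 1617.23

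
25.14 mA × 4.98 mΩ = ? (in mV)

0.1251972 mV

25.14 × 10^-3 × 4.98 × 10^-3 = 125.1972 × 10^-6 V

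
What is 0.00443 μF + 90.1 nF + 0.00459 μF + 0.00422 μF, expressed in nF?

In nF:
  0.00443 μF = 0.00443e3 nF = 4.43
  90.1 nF → 90.1
  0.00459 μF = 0.00459e3 nF = 4.59
  0.00422 μF = 0.00422e3 nF = 4.22
Sum: 4.43 + 90.1 + 4.59 + 4.22 = 103.34

103.34 nF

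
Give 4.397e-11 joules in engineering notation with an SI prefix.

= 43.97e-12 joules; 1e-12 is pico.

43.97 picojoules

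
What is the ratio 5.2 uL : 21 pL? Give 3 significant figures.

(5.2 × 10^-6) / (21 × 10^-12) = 0.2476 × 10^6

248000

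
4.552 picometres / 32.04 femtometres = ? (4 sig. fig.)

142.1

(4.552e-12) / (32.04e-15) = 0.14207e3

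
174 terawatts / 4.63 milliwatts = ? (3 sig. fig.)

(174 × 10¹²) / (4.63 × 10⁻³) = 37.58 × 10¹⁵

37600000000000000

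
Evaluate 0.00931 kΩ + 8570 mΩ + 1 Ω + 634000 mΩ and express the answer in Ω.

652.88 Ω

In Ω:
  0.00931 kΩ = 0.00931e3 Ω = 9.31
  8570 mΩ = 8570e-3 Ω = 8.57
  1 Ω → 1
  634000 mΩ = 634000e-3 Ω = 634
Sum: 9.31 + 8.57 + 1 + 634 = 652.88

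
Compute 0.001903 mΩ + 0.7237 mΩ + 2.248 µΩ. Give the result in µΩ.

727.851 µΩ

In µΩ:
  0.001903 mΩ = 0.001903e3 µΩ = 1.903
  0.7237 mΩ = 0.7237e3 µΩ = 723.7
  2.248 µΩ → 2.248
Sum: 1.903 + 723.7 + 2.248 = 727.851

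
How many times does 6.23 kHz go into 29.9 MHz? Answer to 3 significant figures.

(29.9e6) / (6.23e3) = 4.799e3

4800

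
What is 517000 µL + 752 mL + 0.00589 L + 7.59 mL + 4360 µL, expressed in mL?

1286.84 mL

In mL:
  517000 µL = 517000 × 10^-3 mL = 517
  752 mL → 752
  0.00589 L = 0.00589 × 10^3 mL = 5.89
  7.59 mL → 7.59
  4360 µL = 4360 × 10^-3 mL = 4.36
Sum: 517 + 752 + 5.89 + 7.59 + 4.36 = 1286.84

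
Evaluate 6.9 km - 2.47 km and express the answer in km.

In km:
  6.9 km → 6.9
  2.47 km → 2.47
Difference: 6.9 - 2.47 = 4.43

4.43 km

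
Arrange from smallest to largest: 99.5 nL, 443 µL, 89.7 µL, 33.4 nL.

33.4 nL < 99.5 nL < 89.7 µL < 443 µL

99.5 nL = 0.0000000995 L
443 µL = 0.000443 L
89.7 µL = 0.0000897 L
33.4 nL = 0.0000000334 L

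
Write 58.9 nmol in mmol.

0.0000589 mmol

nano = 10^-9, milli = 10^-3; factor is 10^-6.
58.9 × 10^-6 = 0.0000589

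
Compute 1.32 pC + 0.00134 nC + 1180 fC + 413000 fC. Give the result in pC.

416.84 pC

In pC:
  1.32 pC → 1.32
  0.00134 nC = 0.00134 × 10^3 pC = 1.34
  1180 fC = 1180 × 10^-3 pC = 1.18
  413000 fC = 413000 × 10^-3 pC = 413
Sum: 1.32 + 1.34 + 1.18 + 413 = 416.84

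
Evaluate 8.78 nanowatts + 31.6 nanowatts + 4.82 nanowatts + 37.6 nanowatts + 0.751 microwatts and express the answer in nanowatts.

In nanowatts:
  8.78 nanowatts → 8.78
  31.6 nanowatts → 31.6
  4.82 nanowatts → 4.82
  37.6 nanowatts → 37.6
  0.751 microwatts = 0.751 × 10^3 nanowatts = 751
Sum: 8.78 + 31.6 + 4.82 + 37.6 + 751 = 833.8

833.8 nanowatts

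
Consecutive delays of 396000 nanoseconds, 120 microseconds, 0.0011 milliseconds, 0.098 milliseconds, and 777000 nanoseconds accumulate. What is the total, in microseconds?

In microseconds:
  396000 nanoseconds = 396000 × 10^-3 microseconds = 396
  120 microseconds → 120
  0.0011 milliseconds = 0.0011 × 10^3 microseconds = 1.1
  0.098 milliseconds = 0.098 × 10^3 microseconds = 98
  777000 nanoseconds = 777000 × 10^-3 microseconds = 777
Sum: 396 + 120 + 1.1 + 98 + 777 = 1392.1

1392.1 microseconds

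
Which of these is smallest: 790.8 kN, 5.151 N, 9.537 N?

790.8 kN = 790800 N
5.151 N = 5.151 N
9.537 N = 9.537 N

5.151 N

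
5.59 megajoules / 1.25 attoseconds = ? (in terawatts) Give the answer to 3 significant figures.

(5.59 × 10⁶) / (1.25 × 10⁻¹⁸) = 4.472 × 10²⁴ W

4470000000000 terawatts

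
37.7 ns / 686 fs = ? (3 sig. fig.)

55000

(37.7 × 10⁻⁹) / (686 × 10⁻¹⁵) = 0.05496 × 10⁶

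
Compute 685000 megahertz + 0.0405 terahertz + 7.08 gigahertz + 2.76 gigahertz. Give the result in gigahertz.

735.34 gigahertz

In gigahertz:
  685000 megahertz = 685000 × 10^-3 gigahertz = 685
  0.0405 terahertz = 0.0405 × 10^3 gigahertz = 40.5
  7.08 gigahertz → 7.08
  2.76 gigahertz → 2.76
Sum: 685 + 40.5 + 7.08 + 2.76 = 735.34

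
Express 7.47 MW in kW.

7470 kW

mega = 10⁶, kilo = 10³; factor is 10³.
7.47 × 10³ = 7470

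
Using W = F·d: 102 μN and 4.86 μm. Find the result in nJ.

0.49572 nJ

102 × 10⁻⁶ × 4.86 × 10⁻⁶ = 495.72 × 10⁻¹² J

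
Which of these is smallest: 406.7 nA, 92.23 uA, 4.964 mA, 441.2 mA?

406.7 nA

406.7 nA = 0.0000004067 A
92.23 uA = 0.00009223 A
4.964 mA = 0.004964 A
441.2 mA = 0.4412 A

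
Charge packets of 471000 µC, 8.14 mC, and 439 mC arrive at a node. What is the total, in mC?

In mC:
  471000 µC = 471000e-3 mC = 471
  8.14 mC → 8.14
  439 mC → 439
Sum: 471 + 8.14 + 439 = 918.14

918.14 mC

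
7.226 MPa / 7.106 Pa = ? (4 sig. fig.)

1017000

(7.226e6) / (7.106) = 1.0169e6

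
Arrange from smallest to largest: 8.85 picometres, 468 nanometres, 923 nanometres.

8.85 picometres = 0.00000000000885 metres
468 nanometres = 0.000000468 metres
923 nanometres = 0.000000923 metres

8.85 picometres < 468 nanometres < 923 nanometres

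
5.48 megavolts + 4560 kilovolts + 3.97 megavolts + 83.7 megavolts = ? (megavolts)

In megavolts:
  5.48 megavolts → 5.48
  4560 kilovolts = 4560 × 10⁻³ megavolts = 4.56
  3.97 megavolts → 3.97
  83.7 megavolts → 83.7
Sum: 5.48 + 4.56 + 3.97 + 83.7 = 97.71

97.71 megavolts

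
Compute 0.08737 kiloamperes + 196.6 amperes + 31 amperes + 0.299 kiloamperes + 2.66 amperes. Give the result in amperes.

616.63 amperes

In amperes:
  0.08737 kiloamperes = 0.08737 × 10^3 amperes = 87.37
  196.6 amperes → 196.6
  31 amperes → 31
  0.299 kiloamperes = 0.299 × 10^3 amperes = 299
  2.66 amperes → 2.66
Sum: 87.37 + 196.6 + 31 + 299 + 2.66 = 616.63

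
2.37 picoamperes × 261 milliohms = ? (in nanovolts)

0.00061857 nanovolts

2.37e-12 × 261e-3 = 618.57e-15 V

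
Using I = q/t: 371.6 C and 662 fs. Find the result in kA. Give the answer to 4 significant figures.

561300000000 kA

(371.6) / (662 × 10^-15) = 0.561329 × 10^15 A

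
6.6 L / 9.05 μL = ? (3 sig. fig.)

(6.6) / (9.05e-6) = 0.7293e6

729000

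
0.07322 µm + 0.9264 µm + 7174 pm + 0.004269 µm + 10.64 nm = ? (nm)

In nm:
  0.07322 µm = 0.07322 × 10^3 nm = 73.22
  0.9264 µm = 0.9264 × 10^3 nm = 926.4
  7174 pm = 7174 × 10^-3 nm = 7.174
  0.004269 µm = 0.004269 × 10^3 nm = 4.269
  10.64 nm → 10.64
Sum: 73.22 + 926.4 + 7.174 + 4.269 + 10.64 = 1021.703

1021.703 nm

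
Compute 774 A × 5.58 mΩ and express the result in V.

4.31892 V

774 × 5.58e-3 = 4318.92e-3 V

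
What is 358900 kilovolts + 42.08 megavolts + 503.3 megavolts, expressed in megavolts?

904.28 megavolts

In megavolts:
  358900 kilovolts = 358900 × 10^-3 megavolts = 358.9
  42.08 megavolts → 42.08
  503.3 megavolts → 503.3
Sum: 358.9 + 42.08 + 503.3 = 904.28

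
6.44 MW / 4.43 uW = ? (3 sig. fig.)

1450000000000

(6.44 × 10^6) / (4.43 × 10^-6) = 1.454 × 10^12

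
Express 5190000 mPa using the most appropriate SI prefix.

5.19 kPa

= 5.19 × 10³ Pa; 10³ is kilo.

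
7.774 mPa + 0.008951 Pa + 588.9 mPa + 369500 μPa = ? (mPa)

In mPa:
  7.774 mPa → 7.774
  0.008951 Pa = 0.008951e3 mPa = 8.951
  588.9 mPa → 588.9
  369500 μPa = 369500e-3 mPa = 369.5
Sum: 7.774 + 8.951 + 588.9 + 369.5 = 975.125

975.125 mPa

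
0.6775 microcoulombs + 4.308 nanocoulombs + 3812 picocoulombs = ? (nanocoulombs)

685.62 nanocoulombs

In nanocoulombs:
  0.6775 microcoulombs = 0.6775e3 nanocoulombs = 677.5
  4.308 nanocoulombs → 4.308
  3812 picocoulombs = 3812e-3 nanocoulombs = 3.812
Sum: 677.5 + 4.308 + 3.812 = 685.62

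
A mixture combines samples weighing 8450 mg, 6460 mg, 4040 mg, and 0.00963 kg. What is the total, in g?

In g:
  8450 mg = 8450 × 10⁻³ g = 8.45
  6460 mg = 6460 × 10⁻³ g = 6.46
  4040 mg = 4040 × 10⁻³ g = 4.04
  0.00963 kg = 0.00963 × 10³ g = 9.63
Sum: 8.45 + 6.46 + 4.04 + 9.63 = 28.58

28.58 g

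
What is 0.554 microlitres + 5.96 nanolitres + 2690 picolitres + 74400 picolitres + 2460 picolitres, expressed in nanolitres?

639.51 nanolitres

In nanolitres:
  0.554 microlitres = 0.554e3 nanolitres = 554
  5.96 nanolitres → 5.96
  2690 picolitres = 2690e-3 nanolitres = 2.69
  74400 picolitres = 74400e-3 nanolitres = 74.4
  2460 picolitres = 2460e-3 nanolitres = 2.46
Sum: 554 + 5.96 + 2.69 + 74.4 + 2.46 = 639.51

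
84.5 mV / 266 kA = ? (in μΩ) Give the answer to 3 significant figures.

(84.5 × 10⁻³) / (266 × 10³) = 0.31767 × 10⁻⁶ Ω

0.318 μΩ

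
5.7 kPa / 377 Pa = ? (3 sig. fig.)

(5.7 × 10^3) / (377) = 0.01512 × 10^3

15.1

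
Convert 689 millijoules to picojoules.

milli = 10⁻³, pico = 10⁻¹²; factor is 10⁹.
689 × 10⁹ = 689000000000

689000000000 picojoules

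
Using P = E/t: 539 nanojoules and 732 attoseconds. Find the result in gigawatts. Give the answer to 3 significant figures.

(539 × 10^-9) / (732 × 10^-18) = 0.73634 × 10^9 W

0.736 gigawatts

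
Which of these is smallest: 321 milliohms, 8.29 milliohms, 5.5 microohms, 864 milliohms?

5.5 microohms

321 milliohms = 0.321 ohms
8.29 milliohms = 0.00829 ohms
5.5 microohms = 0.0000055 ohms
864 milliohms = 0.864 ohms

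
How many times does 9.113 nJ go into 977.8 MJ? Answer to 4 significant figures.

(977.8e6) / (9.113e-9) = 107.3e15

107300000000000000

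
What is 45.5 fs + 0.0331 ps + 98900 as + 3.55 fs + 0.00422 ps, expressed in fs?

185.27 fs

In fs:
  45.5 fs → 45.5
  0.0331 ps = 0.0331 × 10³ fs = 33.1
  98900 as = 98900 × 10⁻³ fs = 98.9
  3.55 fs → 3.55
  0.00422 ps = 0.00422 × 10³ fs = 4.22
Sum: 45.5 + 33.1 + 98.9 + 3.55 + 4.22 = 185.27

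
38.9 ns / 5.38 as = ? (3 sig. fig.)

7230000000

(38.9 × 10^-9) / (5.38 × 10^-18) = 7.23 × 10^9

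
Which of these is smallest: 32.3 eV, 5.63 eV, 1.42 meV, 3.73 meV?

1.42 meV

32.3 eV = 32.3 eV
5.63 eV = 5.63 eV
1.42 meV = 0.00142 eV
3.73 meV = 0.00373 eV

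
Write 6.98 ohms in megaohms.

0.00000698 megaohms

(no prefix) = 1e0, mega = 1e6; factor is 1e-6.
6.98 × 1e-6 = 0.00000698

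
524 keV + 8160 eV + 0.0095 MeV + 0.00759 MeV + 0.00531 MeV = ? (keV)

In keV:
  524 keV → 524
  8160 eV = 8160 × 10^-3 keV = 8.16
  0.0095 MeV = 0.0095 × 10^3 keV = 9.5
  0.00759 MeV = 0.00759 × 10^3 keV = 7.59
  0.00531 MeV = 0.00531 × 10^3 keV = 5.31
Sum: 524 + 8.16 + 9.5 + 7.59 + 5.31 = 554.56

554.56 keV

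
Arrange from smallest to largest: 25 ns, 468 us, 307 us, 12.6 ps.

25 ns = 0.000000025 s
468 us = 0.000468 s
307 us = 0.000307 s
12.6 ps = 0.0000000000126 s

12.6 ps < 25 ns < 307 us < 468 us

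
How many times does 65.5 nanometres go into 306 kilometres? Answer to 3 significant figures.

(306e3) / (65.5e-9) = 4.672e12

4670000000000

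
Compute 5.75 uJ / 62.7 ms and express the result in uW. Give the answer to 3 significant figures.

(5.75 × 10^-6) / (62.7 × 10^-3) = 0.091707 × 10^-3 W

91.7 uW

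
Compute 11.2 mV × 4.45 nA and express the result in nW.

11.2 × 10⁻³ × 4.45 × 10⁻⁹ = 49.84 × 10⁻¹² W

0.04984 nW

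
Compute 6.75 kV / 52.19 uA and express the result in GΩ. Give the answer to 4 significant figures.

(6.75e3) / (52.19e-6) = 0.129335e9 Ω

0.1293 GΩ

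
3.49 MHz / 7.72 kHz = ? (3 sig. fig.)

(3.49e6) / (7.72e3) = 0.4521e3

452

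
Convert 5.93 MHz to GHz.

mega = 10^6, giga = 10^9; factor is 10^-3.
5.93 × 10^-3 = 0.00593

0.00593 GHz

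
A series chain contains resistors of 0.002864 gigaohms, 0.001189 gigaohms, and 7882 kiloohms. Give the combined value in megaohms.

In megaohms:
  0.002864 gigaohms = 0.002864 × 10³ megaohms = 2.864
  0.001189 gigaohms = 0.001189 × 10³ megaohms = 1.189
  7882 kiloohms = 7882 × 10⁻³ megaohms = 7.882
Sum: 2.864 + 1.189 + 7.882 = 11.935

11.935 megaohms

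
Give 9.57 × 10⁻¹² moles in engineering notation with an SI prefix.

= 9.57 × 10⁻¹² moles; 10⁻¹² is pico.

9.57 picomoles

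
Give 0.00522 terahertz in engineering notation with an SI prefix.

= 5.22e9 hertz; 1e9 is giga.

5.22 gigahertz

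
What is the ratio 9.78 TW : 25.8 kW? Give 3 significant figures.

379000000

(9.78e12) / (25.8e3) = 0.3791e9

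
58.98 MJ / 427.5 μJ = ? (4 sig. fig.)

(58.98e6) / (427.5e-6) = 0.13796e12

138000000000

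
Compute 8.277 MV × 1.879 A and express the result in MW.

8.277 × 10⁶ × 1.879 = 15.552483 × 10⁶ W

15.552483 MW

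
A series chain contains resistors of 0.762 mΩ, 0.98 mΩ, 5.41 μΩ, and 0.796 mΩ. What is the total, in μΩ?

2543.41 μΩ

In μΩ:
  0.762 mΩ = 0.762e3 μΩ = 762
  0.98 mΩ = 0.98e3 μΩ = 980
  5.41 μΩ → 5.41
  0.796 mΩ = 0.796e3 μΩ = 796
Sum: 762 + 980 + 5.41 + 796 = 2543.41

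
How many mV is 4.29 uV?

0.00429 mV

micro = 10^-6, milli = 10^-3; factor is 10^-3.
4.29 × 10^-3 = 0.00429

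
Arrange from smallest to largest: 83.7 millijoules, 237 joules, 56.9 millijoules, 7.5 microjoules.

83.7 millijoules = 0.0837 joules
237 joules = 237 joules
56.9 millijoules = 0.0569 joules
7.5 microjoules = 0.0000075 joules

7.5 microjoules < 56.9 millijoules < 83.7 millijoules < 237 joules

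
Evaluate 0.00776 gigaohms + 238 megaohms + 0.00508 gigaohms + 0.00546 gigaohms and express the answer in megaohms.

256.3 megaohms

In megaohms:
  0.00776 gigaohms = 0.00776 × 10^3 megaohms = 7.76
  238 megaohms → 238
  0.00508 gigaohms = 0.00508 × 10^3 megaohms = 5.08
  0.00546 gigaohms = 0.00546 × 10^3 megaohms = 5.46
Sum: 7.76 + 238 + 5.08 + 5.46 = 256.3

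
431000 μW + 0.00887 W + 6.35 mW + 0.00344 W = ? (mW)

449.66 mW

In mW:
  431000 μW = 431000e-3 mW = 431
  0.00887 W = 0.00887e3 mW = 8.87
  6.35 mW → 6.35
  0.00344 W = 0.00344e3 mW = 3.44
Sum: 431 + 8.87 + 6.35 + 3.44 = 449.66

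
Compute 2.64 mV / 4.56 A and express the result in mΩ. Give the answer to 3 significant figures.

0.579 mΩ

(2.64 × 10^-3) / (4.56) = 0.57895 × 10^-3 Ω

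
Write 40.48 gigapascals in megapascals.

40480 megapascals

giga = 1e9, mega = 1e6; factor is 1e3.
40.48 × 1e3 = 40480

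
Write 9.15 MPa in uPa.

mega = 10⁶, micro = 10⁻⁶; factor is 10¹².
9.15 × 10¹² = 9150000000000

9150000000000 uPa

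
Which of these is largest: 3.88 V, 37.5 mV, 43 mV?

3.88 V = 3.88 V
37.5 mV = 0.0375 V
43 mV = 0.043 V

3.88 V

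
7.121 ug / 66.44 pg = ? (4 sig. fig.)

107200

(7.121 × 10^-6) / (66.44 × 10^-12) = 0.10718 × 10^6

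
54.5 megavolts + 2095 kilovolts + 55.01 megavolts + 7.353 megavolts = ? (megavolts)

118.958 megavolts

In megavolts:
  54.5 megavolts → 54.5
  2095 kilovolts = 2095e-3 megavolts = 2.095
  55.01 megavolts → 55.01
  7.353 megavolts → 7.353
Sum: 54.5 + 2.095 + 55.01 + 7.353 = 118.958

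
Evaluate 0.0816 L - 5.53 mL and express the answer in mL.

In mL:
  0.0816 L = 0.0816e3 mL = 81.6
  5.53 mL → 5.53
Difference: 81.6 - 5.53 = 76.07

76.07 mL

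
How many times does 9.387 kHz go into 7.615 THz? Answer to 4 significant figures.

(7.615 × 10^12) / (9.387 × 10^3) = 0.81123 × 10^9

811200000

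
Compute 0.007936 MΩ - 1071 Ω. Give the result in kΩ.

6.865 kΩ

In kΩ:
  0.007936 MΩ = 0.007936e3 kΩ = 7.936
  1071 Ω = 1071e-3 kΩ = 1.071
Difference: 7.936 - 1.071 = 6.865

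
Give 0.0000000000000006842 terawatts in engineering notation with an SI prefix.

684.2 microwatts

= 684.2 × 10^-6 watts; 10^-6 is micro.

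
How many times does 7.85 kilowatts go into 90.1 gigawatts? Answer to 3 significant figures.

11500000

(90.1 × 10^9) / (7.85 × 10^3) = 11.48 × 10^6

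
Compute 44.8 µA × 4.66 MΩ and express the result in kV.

44.8 × 10^-6 × 4.66 × 10^6 = 208.768 V

0.208768 kV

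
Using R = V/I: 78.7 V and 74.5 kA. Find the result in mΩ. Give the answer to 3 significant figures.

(78.7) / (74.5 × 10^3) = 1.0564 × 10^-3 Ω

1.06 mΩ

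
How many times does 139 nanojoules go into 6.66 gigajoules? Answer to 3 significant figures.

47900000000000000

(6.66 × 10⁹) / (139 × 10⁻⁹) = 0.04791 × 10¹⁸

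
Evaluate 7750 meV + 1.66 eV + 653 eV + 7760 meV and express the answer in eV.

670.17 eV

In eV:
  7750 meV = 7750e-3 eV = 7.75
  1.66 eV → 1.66
  653 eV → 653
  7760 meV = 7760e-3 eV = 7.76
Sum: 7.75 + 1.66 + 653 + 7.76 = 670.17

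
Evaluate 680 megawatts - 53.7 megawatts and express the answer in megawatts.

In megawatts:
  680 megawatts → 680
  53.7 megawatts → 53.7
Difference: 680 - 53.7 = 626.3

626.3 megawatts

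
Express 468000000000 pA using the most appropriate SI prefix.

468 mA

= 468 × 10^-3 A; 10^-3 is milli.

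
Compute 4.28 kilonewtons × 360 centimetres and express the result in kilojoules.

4.28 × 10^3 × 360 × 10^-2 = 1540.8 × 10^1 J

15.408 kilojoules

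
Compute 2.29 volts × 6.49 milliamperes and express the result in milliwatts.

14.8621 milliwatts

2.29 × 6.49 × 10⁻³ = 14.8621 × 10⁻³ W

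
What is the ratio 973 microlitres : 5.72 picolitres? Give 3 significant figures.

170000000

(973 × 10^-6) / (5.72 × 10^-12) = 170.1 × 10^6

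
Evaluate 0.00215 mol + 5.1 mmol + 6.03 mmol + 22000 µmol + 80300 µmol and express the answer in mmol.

115.58 mmol

In mmol:
  0.00215 mol = 0.00215 × 10³ mmol = 2.15
  5.1 mmol → 5.1
  6.03 mmol → 6.03
  22000 µmol = 22000 × 10⁻³ mmol = 22
  80300 µmol = 80300 × 10⁻³ mmol = 80.3
Sum: 2.15 + 5.1 + 6.03 + 22 + 80.3 = 115.58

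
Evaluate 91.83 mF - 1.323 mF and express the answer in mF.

In mF:
  91.83 mF → 91.83
  1.323 mF → 1.323
Difference: 91.83 - 1.323 = 90.507

90.507 mF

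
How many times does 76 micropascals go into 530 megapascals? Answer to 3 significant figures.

6970000000000

(530 × 10^6) / (76 × 10^-6) = 6.974 × 10^12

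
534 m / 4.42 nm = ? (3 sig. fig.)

121000000000

(534) / (4.42e-9) = 120.8e9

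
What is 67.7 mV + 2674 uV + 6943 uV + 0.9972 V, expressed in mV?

1074.517 mV

In mV:
  67.7 mV → 67.7
  2674 uV = 2674 × 10⁻³ mV = 2.674
  6943 uV = 6943 × 10⁻³ mV = 6.943
  0.9972 V = 0.9972 × 10³ mV = 997.2
Sum: 67.7 + 2.674 + 6.943 + 997.2 = 1074.517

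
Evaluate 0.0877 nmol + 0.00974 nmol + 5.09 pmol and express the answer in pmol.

In pmol:
  0.0877 nmol = 0.0877 × 10^3 pmol = 87.7
  0.00974 nmol = 0.00974 × 10^3 pmol = 9.74
  5.09 pmol → 5.09
Sum: 87.7 + 9.74 + 5.09 = 102.53

102.53 pmol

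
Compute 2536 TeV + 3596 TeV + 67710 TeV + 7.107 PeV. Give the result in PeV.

80.949 PeV

In PeV:
  2536 TeV = 2536 × 10⁻³ PeV = 2.536
  3596 TeV = 3596 × 10⁻³ PeV = 3.596
  67710 TeV = 67710 × 10⁻³ PeV = 67.71
  7.107 PeV → 7.107
Sum: 2.536 + 3.596 + 67.71 + 7.107 = 80.949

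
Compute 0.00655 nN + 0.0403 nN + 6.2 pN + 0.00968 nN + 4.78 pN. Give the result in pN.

In pN:
  0.00655 nN = 0.00655 × 10³ pN = 6.55
  0.0403 nN = 0.0403 × 10³ pN = 40.3
  6.2 pN → 6.2
  0.00968 nN = 0.00968 × 10³ pN = 9.68
  4.78 pN → 4.78
Sum: 6.55 + 40.3 + 6.2 + 9.68 + 4.78 = 67.51

67.51 pN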